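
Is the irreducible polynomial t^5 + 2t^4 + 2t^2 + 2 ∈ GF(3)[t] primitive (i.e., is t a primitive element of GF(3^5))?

No

Write f(t) = t^5 + 2t^4 + 2t^2 + 2.
|GF(3^5)^×| = 3^5 − 1 = 242. Prime factorization: 242 = 2·11^2.
f is primitive ⇔ t has order 242 in GF(3)[t]/(f), i.e. t^(242/q) ≠ 1 for each prime q | 242.
t^(121) mod f = 1
t^(22) mod f = t^4 + t^3 + 2t^2.
Since t^(121) = 1, the order of t divides 121 < 242; not primitive.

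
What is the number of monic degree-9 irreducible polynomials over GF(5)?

x^(5^9) − x is the product of all monic irreducibles of degree dividing 9; Möbius inversion gives N = (1/9) Σ μ(9/d)·5^d.
Divisors of 9: 1, 3, 9; μ(9/d) for each: 0, -1, 1.
Σ = − 5^3 + 5^9 = 1953000.
N = 1953000/9 = 217000.

217000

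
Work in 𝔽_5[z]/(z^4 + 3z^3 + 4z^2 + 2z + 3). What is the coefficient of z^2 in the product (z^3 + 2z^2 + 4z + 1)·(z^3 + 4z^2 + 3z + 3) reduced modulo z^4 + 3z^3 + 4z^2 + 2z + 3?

0

Multiply in 𝔽_5[z]: (z^3 + 2z^2 + 4z + 1)·(z^3 + 4z^2 + 3z + 3) = z^6 + z^5 + z^3 + 2z^2 + 3.
Reduce using z^4 ≡ 2z^3 + z^2 + 3z + 2 (mod z^4 + 3z^3 + 4z^2 + 2z + 3).
Reduced: z^3 + 2z + 2.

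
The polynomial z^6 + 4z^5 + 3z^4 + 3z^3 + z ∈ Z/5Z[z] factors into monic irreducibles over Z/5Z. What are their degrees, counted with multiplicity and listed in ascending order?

1, 2, 3

Write h(z) = z^6 + 4z^5 + 3z^4 + 3z^3 + z.
Roots in Z/5Z: h(0) = 0 → root; h(1) = 2; h(2) = 1; h(3) = 3; h(4) = 1.
Linear factors from roots: (z).
Complete factorization: h(z) = (z)·(z^2 + z + 1)·(z^3 + 3z^2 + 4z + 1).
Factor degrees with multiplicity: 1 + 2 + 3 = 6.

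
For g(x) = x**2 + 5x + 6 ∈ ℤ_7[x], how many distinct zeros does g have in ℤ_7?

Evaluate at each of the 7 elements of ℤ_7:
g(0) = 6; g(1) = 5; g(2) = 6; g(3) = 2; g(4) = 0 → root; g(5) = 0 → root; g(6) = 2.
Roots: {4, 5}.

2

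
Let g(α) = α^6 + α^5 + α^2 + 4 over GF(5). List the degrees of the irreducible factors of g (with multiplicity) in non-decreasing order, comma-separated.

1, 1, 2, 2

Roots in GF(5): g(0) = 4; g(1) = 2; g(2) = 4; g(3) = 0 → root; g(4) = 0 → root.
Linear factors from roots: (α + 2), (α + 1).
Complete factorization: g(α) = (α + 1)·(α + 2)·(α^2 + 4α + 1)·(α^2 + 4α + 2).
Factor degrees with multiplicity: 1 + 1 + 2 + 2 = 6.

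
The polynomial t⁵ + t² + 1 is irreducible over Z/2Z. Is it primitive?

Write f(t) = t⁵ + t² + 1.
|GF(2^5)^×| = 2^5 − 1 = 31. Prime factorization: 31 = 31.
f is primitive ⇔ t has order 31 in GF(2)[t]/(f), i.e. t^(31/q) ≠ 1 for each prime q | 31.
t^(1) mod f = t.
None equal 1, so t has full order 31; f is primitive.

Yes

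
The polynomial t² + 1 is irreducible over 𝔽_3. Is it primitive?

No

Write f(t) = t² + 1.
|GF(3^2)^×| = 3^2 − 1 = 8. Prime factorization: 8 = 2^3.
f is primitive ⇔ t has order 8 in GF(3)[t]/(f), i.e. t^(8/q) ≠ 1 for each prime q | 8.
t^(4) mod f = 1
Since t^(4) = 1, the order of t divides 4 < 8; not primitive.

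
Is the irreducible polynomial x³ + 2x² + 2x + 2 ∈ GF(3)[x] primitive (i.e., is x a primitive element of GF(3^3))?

No

Write f(x) = x³ + 2x² + 2x + 2.
|GF(3^3)^×| = 3^3 − 1 = 26. Prime factorization: 26 = 2·13.
f is primitive ⇔ x has order 26 in GF(3)[x]/(f), i.e. x^(26/q) ≠ 1 for each prime q | 26.
x^(13) mod f = 1
x^(2) mod f = x².
Since x^(13) = 1, the order of x divides 13 < 26; not primitive.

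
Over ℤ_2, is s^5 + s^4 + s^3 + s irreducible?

No

Write m(s) = s^5 + s^4 + s^3 + s.
Check for roots in ℤ_2: m(0) = 0 → root; m(1) = 0 → root.
m(0) = 0, so (s) divides m(s); m is reducible.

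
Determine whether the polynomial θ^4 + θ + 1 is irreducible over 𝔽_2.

Yes

Write h(θ) = θ^4 + θ + 1.
Check for roots in 𝔽_2: h(0) = 1; h(1) = 1.
No roots, so no linear factors.
Monic irreducibles of degree 2 over GF(2): θ^2 + θ + 1.
None of them divide h (all give nonzero remainder).
No irreducible factor of degree ≤ 2 exists, so h is irreducible over GF(2).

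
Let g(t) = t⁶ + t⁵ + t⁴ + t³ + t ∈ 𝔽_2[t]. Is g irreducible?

No

Check for roots in 𝔽_2: g(0) = 0 → root; g(1) = 1.
g(0) = 0, so (t) divides g(t); g is reducible.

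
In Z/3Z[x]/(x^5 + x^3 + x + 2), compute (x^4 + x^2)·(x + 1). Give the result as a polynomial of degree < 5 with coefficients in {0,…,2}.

x^4 + x^2 + 2x + 1

Multiply in Z/3Z[x]: (x^4 + x^2)·(x + 1) = x^5 + x^4 + x^3 + x^2.
Reduce using x^5 ≡ 2x^3 + 2x + 1 (mod x^5 + x^3 + x + 2).
Reduced: x^4 + x^2 + 2x + 1.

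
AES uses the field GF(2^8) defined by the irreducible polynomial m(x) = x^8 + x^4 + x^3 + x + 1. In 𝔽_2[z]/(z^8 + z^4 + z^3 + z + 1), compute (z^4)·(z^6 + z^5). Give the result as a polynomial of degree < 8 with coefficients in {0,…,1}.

z^6 + z^4 + z^3 + z

Multiply in 𝔽_2[z]: (z^4)·(z^6 + z^5) = z^10 + z^9.
Reduce using z^8 ≡ z^4 + z^3 + z + 1 (mod z^8 + z^4 + z^3 + z + 1).
Reduced: z^6 + z^4 + z^3 + z.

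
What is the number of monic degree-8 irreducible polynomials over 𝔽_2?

x^(2^8) − x is the product of all monic irreducibles of degree dividing 8; Möbius inversion gives N = (1/8) Σ μ(8/d)·2^d.
Divisors of 8: 1, 2, 4, 8; μ(8/d) for each: 0, 0, -1, 1.
Σ = − 2^4 + 2^8 = 240.
N = 240/8 = 30.

30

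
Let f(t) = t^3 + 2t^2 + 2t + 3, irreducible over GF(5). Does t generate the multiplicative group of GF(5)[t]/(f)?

|GF(5^3)^×| = 5^3 − 1 = 124. Prime factorization: 124 = 2^2·31.
f is primitive ⇔ t has order 124 in GF(5)[t]/(f), i.e. t^(124/q) ≠ 1 for each prime q | 124.
t^(62) mod f = 4.
t^(4) mod f = 2t^2 + t + 1.
None equal 1, so t has full order 124; f is primitive.

Yes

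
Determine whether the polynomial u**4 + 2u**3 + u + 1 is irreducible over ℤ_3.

Write h(u) = u**4 + 2u**3 + u + 1.
Check for roots in ℤ_3: h(0) = 1; h(1) = 2; h(2) = 2.
No roots, so no linear factors.
Monic irreducibles of degree 2 over GF(3): u**2 + 1, u**2 + u + 2, u**2 + 2u + 2.
None of them divide h (all give nonzero remainder).
No irreducible factor of degree ≤ 2 exists, so h is irreducible over GF(3).

Yes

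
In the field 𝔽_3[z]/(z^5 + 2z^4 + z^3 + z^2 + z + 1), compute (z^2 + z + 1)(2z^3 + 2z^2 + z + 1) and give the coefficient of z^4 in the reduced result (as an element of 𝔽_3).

Multiply in 𝔽_3[z]: (z^2 + z + 1)·(2z^3 + 2z^2 + z + 1) = 2z^5 + z^4 + 2z^3 + z^2 + 2z + 1.
Reduce using z^5 ≡ z^4 + 2z^3 + 2z^2 + 2z + 2 (mod z^5 + 2z^4 + z^3 + z^2 + z + 1).
Reduced: 2z^2 + 2.

0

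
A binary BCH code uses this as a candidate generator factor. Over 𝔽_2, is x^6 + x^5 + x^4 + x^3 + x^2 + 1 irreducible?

Write f(x) = x^6 + x^5 + x^4 + x^3 + x^2 + 1.
Check for roots in 𝔽_2: f(0) = 1; f(1) = 0 → root.
f(1) = 0, so (x − 1) divides f(x); f is reducible.

No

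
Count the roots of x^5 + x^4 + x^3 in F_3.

Write g(x) = x^5 + x^4 + x^3.
Evaluate at each of the 3 elements of F_3:
g(0) = 0 → root; g(1) = 0 → root; g(2) = 2.
Roots: {0, 1}.

2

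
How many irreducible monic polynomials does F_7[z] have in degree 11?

179756976

Gauss's count: N_{7}(11) = (1/11) Σ_{d|11} μ(11/d)·7^d.
Divisors of 11: 1, 11; μ(11/d) for each: -1, 1.
Σ = − 7^1 + 7^11 = 1977326736.
N = 1977326736/11 = 179756976.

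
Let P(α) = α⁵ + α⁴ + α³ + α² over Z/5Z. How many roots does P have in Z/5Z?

Evaluate at each of the 5 elements of Z/5Z:
P(0) = 0 → root; P(1) = 4; P(2) = 0 → root; P(3) = 0 → root; P(4) = 0 → root.
Roots: {0, 2, 3, 4}.

4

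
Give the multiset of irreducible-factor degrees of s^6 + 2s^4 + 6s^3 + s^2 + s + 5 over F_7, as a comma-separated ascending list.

2, 2, 2

Write g(s) = s^6 + 2s^4 + 6s^3 + s^2 + s + 5.
Complete factorization: g(s) = (s^2 + 3s + 1)·(s^2 + 5s + 2)·(s^2 + 6s + 6).
Factor degrees with multiplicity: 2 + 2 + 2 = 6.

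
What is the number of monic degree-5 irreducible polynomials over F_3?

The number of monic irreducibles of degree 5 over GF(3) is (1/5)·Σ_{d∣5} μ(5/d) 3^d.
Divisors of 5: 1, 5; μ(5/d) for each: -1, 1.
Σ = − 3^1 + 3^5 = 240.
N = 240/5 = 48.

48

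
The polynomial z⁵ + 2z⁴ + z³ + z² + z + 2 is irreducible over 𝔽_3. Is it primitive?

No

Write f(z) = z⁵ + 2z⁴ + z³ + z² + z + 2.
|GF(3^5)^×| = 3^5 − 1 = 242. Prime factorization: 242 = 2·11^2.
f is primitive ⇔ z has order 242 in GF(3)[z]/(f), i.e. z^(242/q) ≠ 1 for each prime q | 242.
z^(121) mod f = 1
z^(22) mod f = z⁴ + 2z² + 2z + 1.
Since z^(121) = 1, the order of z divides 121 < 242; not primitive.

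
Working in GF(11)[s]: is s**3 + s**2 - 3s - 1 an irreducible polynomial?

Yes

Write g(s) = s**3 + s**2 - 3s - 1.
Check each element of GF(11) for a root: g(0)=10, g(1)=9, g(2)=5, g(3)=4, g(4)=1, g(5)=2, g(6)=2, g(7)=7, g(8)=1, g(9)=1, g(10)=2.
No roots. A degree-3 polynomial over a field with no linear factor is irreducible.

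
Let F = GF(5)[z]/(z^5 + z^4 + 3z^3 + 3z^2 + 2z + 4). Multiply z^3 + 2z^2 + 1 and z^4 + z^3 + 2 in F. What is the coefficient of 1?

Multiply in GF(5)[z]: (z^3 + 2z^2 + 1)·(z^4 + z^3 + 2) = z^7 + 3z^6 + 2z^5 + z^4 + 3z^3 + 4z^2 + 2.
Reduce using z^5 ≡ 4z^4 + 2z^3 + 2z^2 + 3z + 1 (mod z^5 + z^4 + 3z^3 + 3z^2 + 2z + 4).
Reduced: 4z^3 + 3z + 4.

4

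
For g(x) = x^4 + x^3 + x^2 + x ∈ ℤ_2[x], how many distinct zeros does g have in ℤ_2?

Evaluate at each of the 2 elements of ℤ_2:
g(0) = 0 → root; g(1) = 0 → root.
Roots: {0, 1}.

2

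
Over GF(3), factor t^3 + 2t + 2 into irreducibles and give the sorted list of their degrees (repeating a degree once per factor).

Write h(t) = t^3 + 2t + 2.
Roots in GF(3): h(0) = 2; h(1) = 2; h(2) = 2.
Complete factorization: h(t) = (t^3 + 2t + 2).
Factor degrees with multiplicity: 3 = 3.

3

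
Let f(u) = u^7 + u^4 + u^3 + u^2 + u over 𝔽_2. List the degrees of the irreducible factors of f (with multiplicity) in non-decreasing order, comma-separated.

1, 2, 4

Roots in 𝔽_2: f(0) = 0 → root; f(1) = 1.
Linear factors from roots: (u).
Complete factorization: f(u) = (u)·(u^2 + u + 1)·(u^4 + u^3 + 1).
Factor degrees with multiplicity: 1 + 2 + 4 = 7.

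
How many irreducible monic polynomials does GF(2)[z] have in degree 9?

By the necklace-counting formula, N_2(9) = (1/9) Σ_{d|9} μ(9/d)·2^d.
Divisors of 9: 1, 3, 9; μ(9/d) for each: 0, -1, 1.
Σ = − 2^3 + 2^9 = 504.
N = 504/9 = 56.

56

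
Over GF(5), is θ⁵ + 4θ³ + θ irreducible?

No

Write m(θ) = θ⁵ + 4θ³ + θ.
Check for roots in GF(5): m(0) = 0 → root; m(1) = 1; m(2) = 1; m(3) = 4; m(4) = 4.
m(0) = 0, so (θ) divides m(θ); m is reducible.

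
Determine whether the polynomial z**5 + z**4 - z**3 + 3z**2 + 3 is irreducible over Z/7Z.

Write g(z) = z**5 + z**4 - z**3 + 3z**2 + 3.
Check for roots in Z/7Z: g(0) = 3; g(1) = 0 → root; g(2) = 6; g(3) = 5; g(4) = 0 → root; g(5) = 0 → root; g(6) = 0 → root.
g(1) = 0, so (z − 1) divides g(z); g is reducible.

No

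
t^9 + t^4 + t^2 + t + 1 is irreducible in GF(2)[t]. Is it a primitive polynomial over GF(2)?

Write f(t) = t^9 + t^4 + t^2 + t + 1.
|GF(2^9)^×| = 2^9 − 1 = 511. Prime factorization: 511 = 7·73.
f is primitive ⇔ t has order 511 in GF(2)[t]/(f), i.e. t^(511/q) ≠ 1 for each prime q | 511.
t^(73) mod f = 1
t^(7) mod f = t^7.
Since t^(73) = 1, the order of t divides 73 < 511; not primitive.

No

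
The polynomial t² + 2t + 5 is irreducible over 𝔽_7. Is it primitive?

Yes

Write f(t) = t² + 2t + 5.
|GF(7^2)^×| = 7^2 − 1 = 48. Prime factorization: 48 = 2^4·3.
f is primitive ⇔ t has order 48 in GF(7)[t]/(f), i.e. t^(48/q) ≠ 1 for each prime q | 48.
t^(24) mod f = 6.
t^(16) mod f = 4.
None equal 1, so t has full order 48; f is primitive.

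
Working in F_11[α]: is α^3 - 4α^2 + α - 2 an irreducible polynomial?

Write P(α) = α^3 - 4α^2 + α - 2.
Check each element of F_11 for a root: P(0)=9, P(1)=7, P(2)=3, P(3)=3, P(4)=2, P(5)=6, P(6)=10, P(7)=9, P(8)=9, P(9)=5, P(10)=3.
No roots. A degree-3 polynomial over a field with no linear factor is irreducible.

Yes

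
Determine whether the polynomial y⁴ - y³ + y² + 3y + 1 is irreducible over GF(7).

Write h(y) = y⁴ - y³ + y² + 3y + 1.
Check for roots in GF(7): h(0) = 1; h(1) = 5; h(2) = 5; h(3) = 3; h(4) = 4; h(5) = 2; h(6) = 1.
No roots, so no linear factors.
Degree-2 irreducible divisors: test the 21 monic irreducibles of degree 2 over GF(7).
None of them divide h (all give nonzero remainder).
No irreducible factor of degree ≤ 2 exists, so h is irreducible over GF(7).

Yes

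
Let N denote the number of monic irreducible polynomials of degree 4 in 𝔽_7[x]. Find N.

x^(7^4) − x is the product of all monic irreducibles of degree dividing 4; Möbius inversion gives N = (1/4) Σ μ(4/d)·7^d.
Divisors of 4: 1, 2, 4; μ(4/d) for each: 0, -1, 1.
Σ = − 7^2 + 7^4 = 2352.
N = 2352/4 = 588.

588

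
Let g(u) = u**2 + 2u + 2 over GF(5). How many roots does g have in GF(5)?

2

Evaluate at each of the 5 elements of GF(5):
g(0) = 2; g(1) = 0 → root; g(2) = 0 → root; g(3) = 2; g(4) = 1.
Roots: {1, 2}.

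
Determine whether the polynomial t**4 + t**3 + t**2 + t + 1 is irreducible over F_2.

Write m(t) = t**4 + t**3 + t**2 + t + 1.
Check for roots in F_2: m(0) = 1; m(1) = 1.
No roots, so no linear factors.
Monic irreducibles of degree 2 over GF(2): t**2 + t + 1.
None of them divide m (all give nonzero remainder).
No irreducible factor of degree ≤ 2 exists, so m is irreducible over GF(2).

Yes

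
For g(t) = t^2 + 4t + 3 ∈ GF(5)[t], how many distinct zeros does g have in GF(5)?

2

Evaluate at each of the 5 elements of GF(5):
g(0) = 3; g(1) = 3; g(2) = 0 → root; g(3) = 4; g(4) = 0 → root.
Roots: {2, 4}.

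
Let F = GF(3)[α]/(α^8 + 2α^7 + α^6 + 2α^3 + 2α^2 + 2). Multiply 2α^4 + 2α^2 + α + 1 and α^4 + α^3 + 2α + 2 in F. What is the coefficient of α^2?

Multiply in GF(3)[α]: (2α^4 + 2α^2 + α + 1)·(α^4 + α^3 + 2α + 2) = 2α^8 + 2α^7 + 2α^6 + α^5 + 2α^3 + α + 2.
Reduce using α^8 ≡ α^7 + 2α^6 + α^3 + α^2 + 1 (mod α^8 + 2α^7 + α^6 + 2α^3 + 2α^2 + 2).
Reduced: α^7 + α^5 + α^3 + 2α^2 + α + 1.

2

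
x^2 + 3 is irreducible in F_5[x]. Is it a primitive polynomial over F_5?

No

Write f(x) = x^2 + 3.
|GF(5^2)^×| = 5^2 − 1 = 24. Prime factorization: 24 = 2^3·3.
f is primitive ⇔ x has order 24 in GF(5)[x]/(f), i.e. x^(24/q) ≠ 1 for each prime q | 24.
x^(12) mod f = 4.
x^(8) mod f = 1
Since x^(8) = 1, the order of x divides 8 < 24; not primitive.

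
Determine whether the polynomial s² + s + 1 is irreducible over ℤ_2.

Write g(s) = s² + s + 1.
Check for roots in ℤ_2: g(0) = 1; g(1) = 1.
No roots. A degree-2 polynomial over a field with no linear factor is irreducible.

Yes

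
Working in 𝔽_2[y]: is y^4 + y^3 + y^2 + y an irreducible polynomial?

No

Write g(y) = y^4 + y^3 + y^2 + y.
Check for roots in 𝔽_2: g(0) = 0 → root; g(1) = 0 → root.
g(0) = 0, so (y) divides g(y); g is reducible.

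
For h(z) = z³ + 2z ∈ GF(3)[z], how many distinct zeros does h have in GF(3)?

3

Evaluate at each of the 3 elements of GF(3):
h(0) = 0 → root; h(1) = 0 → root; h(2) = 0 → root.
Roots: {0, 1, 2}.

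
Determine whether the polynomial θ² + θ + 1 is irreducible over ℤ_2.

Write m(θ) = θ² + θ + 1.
Check for roots in ℤ_2: m(0) = 1; m(1) = 1.
No roots. A degree-2 polynomial over a field with no linear factor is irreducible.

Yes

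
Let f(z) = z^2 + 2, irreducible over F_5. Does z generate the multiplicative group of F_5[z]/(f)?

No

|GF(5^2)^×| = 5^2 − 1 = 24. Prime factorization: 24 = 2^3·3.
f is primitive ⇔ z has order 24 in GF(5)[z]/(f), i.e. z^(24/q) ≠ 1 for each prime q | 24.
z^(12) mod f = 4.
z^(8) mod f = 1
Since z^(8) = 1, the order of z divides 8 < 24; not primitive.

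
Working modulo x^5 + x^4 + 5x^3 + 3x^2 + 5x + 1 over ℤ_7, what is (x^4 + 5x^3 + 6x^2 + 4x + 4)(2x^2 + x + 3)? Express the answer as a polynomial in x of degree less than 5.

x^4 + 6x^3 + 4x + 3

Multiply in ℤ_7[x]: (x^4 + 5x^3 + 6x^2 + 4x + 4)·(2x^2 + x + 3) = 2x^6 + 4x^5 + 6x^4 + x^3 + 2x^2 + 2x + 5.
Reduce using x^5 ≡ 6x^4 + 2x^3 + 4x^2 + 2x + 6 (mod x^5 + x^4 + 5x^3 + 3x^2 + 5x + 1).
Reduced: x^4 + 6x^3 + 4x + 3.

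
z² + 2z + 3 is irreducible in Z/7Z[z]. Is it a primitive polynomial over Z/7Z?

Yes

Write f(z) = z² + 2z + 3.
|GF(7^2)^×| = 7^2 − 1 = 48. Prime factorization: 48 = 2^4·3.
f is primitive ⇔ z has order 48 in GF(7)[z]/(f), i.e. z^(48/q) ≠ 1 for each prime q | 48.
z^(24) mod f = 6.
z^(16) mod f = 2.
None equal 1, so z has full order 48; f is primitive.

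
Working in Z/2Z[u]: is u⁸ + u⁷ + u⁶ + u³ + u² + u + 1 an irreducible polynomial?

Yes

Write P(u) = u⁸ + u⁷ + u⁶ + u³ + u² + u + 1.
Check for roots in Z/2Z: P(0) = 1; P(1) = 1.
No roots, so no linear factors.
Monic irreducibles of degree 2 over GF(2): u² + u + 1.
None of them divide P (all give nonzero remainder).
Monic irreducibles of degree 3 over GF(2): u³ + u + 1, u³ + u² + 1.
None of them divide P (all give nonzero remainder).
Monic irreducibles of degree 4 over GF(2): u⁴ + u + 1, u⁴ + u³ + 1, u⁴ + u³ + u² + u + 1.
None of them divide P (all give nonzero remainder).
No irreducible factor of degree ≤ 4 exists, so P is irreducible over GF(2).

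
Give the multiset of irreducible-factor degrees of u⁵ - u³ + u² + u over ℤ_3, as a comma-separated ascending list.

Write f(u) = u⁵ - u³ + u² + u.
Roots in ℤ_3: f(0) = 0 → root; f(1) = 2; f(2) = 0 → root.
Linear factors from roots: (u), (u + 1).
Complete factorization: f(u) = (u)·(u + 1)·(u³ - u² + 1).
Factor degrees with multiplicity: 1 + 1 + 3 = 5.

1, 1, 3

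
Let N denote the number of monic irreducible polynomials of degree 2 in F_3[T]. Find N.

x^(3^2) − x is the product of all monic irreducibles of degree dividing 2; Möbius inversion gives N = (1/2) Σ μ(2/d)·3^d.
Divisors of 2: 1, 2; μ(2/d) for each: -1, 1.
Σ = − 3^1 + 3^2 = 6.
N = 6/2 = 3.

3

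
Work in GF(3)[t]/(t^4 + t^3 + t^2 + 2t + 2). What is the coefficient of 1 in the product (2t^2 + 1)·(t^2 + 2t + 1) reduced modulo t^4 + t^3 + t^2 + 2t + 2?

Multiply in GF(3)[t]: (2t^2 + 1)·(t^2 + 2t + 1) = 2t^4 + t^3 + 2t + 1.
Reduce using t^4 ≡ 2t^3 + 2t^2 + t + 1 (mod t^4 + t^3 + t^2 + 2t + 2).
Reduced: 2t^3 + t^2 + t.

0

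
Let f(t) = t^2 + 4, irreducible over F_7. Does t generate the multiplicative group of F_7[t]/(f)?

|GF(7^2)^×| = 7^2 − 1 = 48. Prime factorization: 48 = 2^4·3.
f is primitive ⇔ t has order 48 in GF(7)[t]/(f), i.e. t^(48/q) ≠ 1 for each prime q | 48.
t^(24) mod f = 1
t^(16) mod f = 2.
Since t^(24) = 1, the order of t divides 24 < 48; not primitive.

No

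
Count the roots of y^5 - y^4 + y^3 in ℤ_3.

2

Write P(y) = y^5 - y^4 + y^3.
Evaluate at each of the 3 elements of ℤ_3:
P(0) = 0 → root; P(1) = 1; P(2) = 0 → root.
Roots: {0, 2}.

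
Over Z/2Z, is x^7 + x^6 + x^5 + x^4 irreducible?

Write g(x) = x^7 + x^6 + x^5 + x^4.
Check for roots in Z/2Z: g(0) = 0 → root; g(1) = 0 → root.
g(0) = 0, so (x) divides g(x); g is reducible.

No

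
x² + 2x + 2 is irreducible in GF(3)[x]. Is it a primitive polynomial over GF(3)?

Yes

Write f(x) = x² + 2x + 2.
|GF(3^2)^×| = 3^2 − 1 = 8. Prime factorization: 8 = 2^3.
f is primitive ⇔ x has order 8 in GF(3)[x]/(f), i.e. x^(8/q) ≠ 1 for each prime q | 8.
x^(4) mod f = 2.
None equal 1, so x has full order 8; f is primitive.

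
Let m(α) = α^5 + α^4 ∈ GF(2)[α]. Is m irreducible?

Check for roots in GF(2): m(0) = 0 → root; m(1) = 0 → root.
m(0) = 0, so (α) divides m(α); m is reducible.

No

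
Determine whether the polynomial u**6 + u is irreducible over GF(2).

No

Write h(u) = u**6 + u.
Check for roots in GF(2): h(0) = 0 → root; h(1) = 0 → root.
h(0) = 0, so (u) divides h(u); h is reducible.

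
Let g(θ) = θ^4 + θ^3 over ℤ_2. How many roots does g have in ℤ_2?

2

Evaluate at each of the 2 elements of ℤ_2:
g(0) = 0 → root; g(1) = 0 → root.
Roots: {0, 1}.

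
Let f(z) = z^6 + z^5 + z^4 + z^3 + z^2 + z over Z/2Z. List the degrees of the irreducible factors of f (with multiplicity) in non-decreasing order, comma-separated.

1, 1, 2, 2

Roots in Z/2Z: f(0) = 0 → root; f(1) = 0 → root.
Linear factors from roots: (z), (z + 1).
Complete factorization: f(z) = (z)·(z + 1)·(z^2 + z + 1)^2.
Factor degrees with multiplicity: 1 + 1 + 2 + 2 = 6.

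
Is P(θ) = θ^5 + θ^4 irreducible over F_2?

No

Check for roots in F_2: P(0) = 0 → root; P(1) = 0 → root.
P(0) = 0, so (θ) divides P(θ); P is reducible.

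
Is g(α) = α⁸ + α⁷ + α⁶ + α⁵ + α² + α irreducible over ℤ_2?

No

Check for roots in ℤ_2: g(0) = 0 → root; g(1) = 0 → root.
g(0) = 0, so (α) divides g(α); g is reducible.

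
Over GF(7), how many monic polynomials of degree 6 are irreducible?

19544

By the necklace-counting formula, N_7(6) = (1/6) Σ_{d|6} μ(6/d)·7^d.
Divisors of 6: 1, 2, 3, 6; μ(6/d) for each: 1, -1, -1, 1.
Σ = 7^1 − 7^2 − 7^3 + 7^6 = 117264.
N = 117264/6 = 19544.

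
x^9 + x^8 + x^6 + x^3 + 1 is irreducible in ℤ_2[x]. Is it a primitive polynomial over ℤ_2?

No

Write f(x) = x^9 + x^8 + x^6 + x^3 + 1.
|GF(2^9)^×| = 2^9 − 1 = 511. Prime factorization: 511 = 7·73.
f is primitive ⇔ x has order 511 in GF(2)[x]/(f), i.e. x^(511/q) ≠ 1 for each prime q | 511.
x^(73) mod f = 1
x^(7) mod f = x^7.
Since x^(73) = 1, the order of x divides 73 < 511; not primitive.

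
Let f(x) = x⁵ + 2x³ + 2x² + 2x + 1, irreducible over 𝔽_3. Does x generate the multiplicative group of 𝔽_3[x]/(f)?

|GF(3^5)^×| = 3^5 − 1 = 242. Prime factorization: 242 = 2·11^2.
f is primitive ⇔ x has order 242 in GF(3)[x]/(f), i.e. x^(242/q) ≠ 1 for each prime q | 242.
x^(121) mod f = 2.
x^(22) mod f = 1
Since x^(22) = 1, the order of x divides 22 < 242; not primitive.

No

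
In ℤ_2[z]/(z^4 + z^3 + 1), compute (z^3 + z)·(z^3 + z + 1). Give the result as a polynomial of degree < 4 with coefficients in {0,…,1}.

1

Multiply in ℤ_2[z]: (z^3 + z)·(z^3 + z + 1) = z^6 + z^3 + z^2 + z.
Reduce using z^4 ≡ z^3 + 1 (mod z^4 + z^3 + 1).
Reduced: 1.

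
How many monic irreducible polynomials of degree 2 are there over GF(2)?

1

The number of monic irreducibles of degree 2 over GF(2) is (1/2)·Σ_{d∣2} μ(2/d) 2^d.
Divisors of 2: 1, 2; μ(2/d) for each: -1, 1.
Σ = − 2^1 + 2^2 = 2.
N = 2/2 = 1.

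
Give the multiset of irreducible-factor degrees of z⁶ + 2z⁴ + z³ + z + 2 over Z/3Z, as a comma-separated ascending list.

1, 2, 3

Write h(z) = z⁶ + 2z⁴ + z³ + z + 2.
Roots in Z/3Z: h(0) = 2; h(1) = 1; h(2) = 0 → root.
Linear factors from roots: (z + 1).
Complete factorization: h(z) = (z + 1)·(z² + 1)·(z³ + 2z² + 2z + 2).
Factor degrees with multiplicity: 1 + 2 + 3 = 6.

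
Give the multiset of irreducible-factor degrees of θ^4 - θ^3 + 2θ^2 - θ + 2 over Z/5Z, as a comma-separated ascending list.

4

Write g(θ) = θ^4 - θ^3 + 2θ^2 - θ + 2.
Roots in Z/5Z: g(0) = 2; g(1) = 3; g(2) = 1; g(3) = 1; g(4) = 2.
Complete factorization: g(θ) = (θ^4 - θ^3 + 2θ^2 - θ + 2).
Factor degrees with multiplicity: 4 = 4.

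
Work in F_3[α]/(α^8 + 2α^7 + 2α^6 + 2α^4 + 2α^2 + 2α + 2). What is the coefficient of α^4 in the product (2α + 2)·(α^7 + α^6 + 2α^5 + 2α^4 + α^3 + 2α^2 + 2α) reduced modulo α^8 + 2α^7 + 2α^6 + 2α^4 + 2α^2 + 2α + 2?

Multiply in F_3[α]: (2α + 2)·(α^7 + α^6 + 2α^5 + 2α^4 + α^3 + 2α^2 + 2α) = 2α^8 + α^7 + 2α^5 + 2α^2 + α.
Reduce using α^8 ≡ α^7 + α^6 + α^4 + α^2 + α + 1 (mod α^8 + 2α^7 + 2α^6 + 2α^4 + 2α^2 + 2α + 2).
Reduced: 2α^6 + 2α^5 + 2α^4 + α^2 + 2.

2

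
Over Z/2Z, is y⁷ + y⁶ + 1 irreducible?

Yes

Write P(y) = y⁷ + y⁶ + 1.
Check for roots in Z/2Z: P(0) = 1; P(1) = 1.
No roots, so no linear factors.
Monic irreducibles of degree 2 over GF(2): y² + y + 1.
None of them divide P (all give nonzero remainder).
Monic irreducibles of degree 3 over GF(2): y³ + y + 1, y³ + y² + 1.
None of them divide P (all give nonzero remainder).
No irreducible factor of degree ≤ 3 exists, so P is irreducible over GF(2).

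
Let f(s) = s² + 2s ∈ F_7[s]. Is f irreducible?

Check for roots in F_7: f(0) = 0 → root; f(1) = 3; f(2) = 1; f(3) = 1; f(4) = 3; f(5) = 0 → root; f(6) = 6.
f(0) = 0, so (s) divides f(s); f is reducible.

No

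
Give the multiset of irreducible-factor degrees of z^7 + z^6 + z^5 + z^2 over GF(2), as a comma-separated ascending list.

Write h(z) = z^7 + z^6 + z^5 + z^2.
Roots in GF(2): h(0) = 0 → root; h(1) = 0 → root.
Linear factors from roots: (z), (z + 1).
Complete factorization: h(z) = (z)^2·(z + 1)^2·(z^3 + z^2 + 1).
Factor degrees with multiplicity: 1 + 1 + 1 + 1 + 3 = 7.

1, 1, 1, 1, 3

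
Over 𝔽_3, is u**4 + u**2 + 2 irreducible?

Yes

Write f(u) = u**4 + u**2 + 2.
Check for roots in 𝔽_3: f(0) = 2; f(1) = 1; f(2) = 1.
No roots, so no linear factors.
Monic irreducibles of degree 2 over GF(3): u**2 + 1, u**2 + u + 2, u**2 + 2u + 2.
None of them divide f (all give nonzero remainder).
No irreducible factor of degree ≤ 2 exists, so f is irreducible over GF(3).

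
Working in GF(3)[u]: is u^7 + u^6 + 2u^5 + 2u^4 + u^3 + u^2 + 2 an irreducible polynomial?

Yes

Write h(u) = u^7 + u^6 + 2u^5 + 2u^4 + u^3 + u^2 + 2.
Check for roots in GF(3): h(0) = 2; h(1) = 1; h(2) = 2.
No roots, so no linear factors.
Monic irreducibles of degree 2 over GF(3): u^2 + 1, u^2 + u + 2, u^2 + 2u + 2.
None of them divide h (all give nonzero remainder).
Degree-3 irreducible divisors: test the 8 monic irreducibles of degree 3 over GF(3).
None of them divide h (all give nonzero remainder).
No irreducible factor of degree ≤ 3 exists, so h is irreducible over GF(3).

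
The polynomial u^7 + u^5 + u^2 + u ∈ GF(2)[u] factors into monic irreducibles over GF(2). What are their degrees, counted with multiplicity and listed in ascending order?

1, 1, 2, 3

Write g(u) = u^7 + u^5 + u^2 + u.
Roots in GF(2): g(0) = 0 → root; g(1) = 0 → root.
Linear factors from roots: (u), (u + 1).
Complete factorization: g(u) = (u)·(u + 1)·(u^2 + u + 1)·(u^3 + u + 1).
Factor degrees with multiplicity: 1 + 1 + 2 + 3 = 7.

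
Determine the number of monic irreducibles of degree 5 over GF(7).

Gauss's count: N_{7}(5) = (1/5) Σ_{d|5} μ(5/d)·7^d.
Divisors of 5: 1, 5; μ(5/d) for each: -1, 1.
Σ = − 7^1 + 7^5 = 16800.
N = 16800/5 = 3360.

3360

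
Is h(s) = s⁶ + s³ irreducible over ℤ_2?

Check for roots in ℤ_2: h(0) = 0 → root; h(1) = 0 → root.
h(0) = 0, so (s) divides h(s); h is reducible.

No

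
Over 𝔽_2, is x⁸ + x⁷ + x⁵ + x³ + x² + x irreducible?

No

Write m(x) = x⁸ + x⁷ + x⁵ + x³ + x² + x.
Check for roots in 𝔽_2: m(0) = 0 → root; m(1) = 0 → root.
m(0) = 0, so (x) divides m(x); m is reducible.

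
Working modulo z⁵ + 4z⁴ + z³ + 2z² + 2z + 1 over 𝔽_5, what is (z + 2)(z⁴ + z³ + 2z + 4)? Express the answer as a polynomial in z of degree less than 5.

Multiply in 𝔽_5[z]: (z + 2)·(z⁴ + z³ + 2z + 4) = z⁵ + 3z⁴ + 2z³ + 2z² + 3z + 3.
Reduce using z⁵ ≡ z⁴ + 4z³ + 3z² + 3z + 4 (mod z⁵ + 4z⁴ + z³ + 2z² + 2z + 1).
Reduced: 4z⁴ + z³ + z + 2.

4z^4 + z^3 + z + 2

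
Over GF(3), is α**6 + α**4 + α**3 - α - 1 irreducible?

Write f(α) = α**6 + α**4 + α**3 - α - 1.
Check for roots in GF(3): f(0) = 2; f(1) = 1; f(2) = 1.
No roots, so no linear factors.
Monic irreducibles of degree 2 over GF(3): α**2 + 1, α**2 + α - 1, α**2 - α - 1.
None of them divide f (all give nonzero remainder).
Degree-3 irreducible divisors: test the 8 monic irreducibles of degree 3 over GF(3).
None of them divide f (all give nonzero remainder).
No irreducible factor of degree ≤ 3 exists, so f is irreducible over GF(3).

Yes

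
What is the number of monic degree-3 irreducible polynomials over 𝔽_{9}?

240

x^(9^3) − x is the product of all monic irreducibles of degree dividing 3; Möbius inversion gives N = (1/3) Σ μ(3/d)·9^d.
Divisors of 3: 1, 3; μ(3/d) for each: -1, 1.
Σ = − 9^1 + 9^3 = 720.
N = 720/3 = 240.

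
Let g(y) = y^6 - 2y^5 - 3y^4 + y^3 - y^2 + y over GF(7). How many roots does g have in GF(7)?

3

Evaluate at each of the 7 elements of GF(7):
g(0) = 0 → root; g(1) = 4; g(2) = 0 → root; g(3) = 0 → root; g(4) = 2; g(5) = 3; g(6) = 4.
Roots: {0, 2, 3}.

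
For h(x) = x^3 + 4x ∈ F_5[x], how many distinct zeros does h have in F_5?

Evaluate at each of the 5 elements of F_5:
h(0) = 0 → root; h(1) = 0 → root; h(2) = 1; h(3) = 4; h(4) = 0 → root.
Roots: {0, 1, 4}.

3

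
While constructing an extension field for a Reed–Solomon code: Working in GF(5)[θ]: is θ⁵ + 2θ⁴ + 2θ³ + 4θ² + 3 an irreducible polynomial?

Yes

Write h(θ) = θ⁵ + 2θ⁴ + 2θ³ + 4θ² + 3.
Check for roots in GF(5): h(0) = 3; h(1) = 2; h(2) = 4; h(3) = 3; h(4) = 1.
No roots, so no linear factors.
Degree-2 irreducible divisors: test the 10 monic irreducibles of degree 2 over GF(5).
None of them divide h (all give nonzero remainder).
No irreducible factor of degree ≤ 2 exists, so h is irreducible over GF(5).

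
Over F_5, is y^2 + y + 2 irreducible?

Yes

Write P(y) = y^2 + y + 2.
Check for roots in F_5: P(0) = 2; P(1) = 4; P(2) = 3; P(3) = 4; P(4) = 2.
No roots. A degree-2 polynomial over a field with no linear factor is irreducible.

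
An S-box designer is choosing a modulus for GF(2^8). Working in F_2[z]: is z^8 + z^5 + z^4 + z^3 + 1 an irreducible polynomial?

Yes

Write m(z) = z^8 + z^5 + z^4 + z^3 + 1.
Check for roots in F_2: m(0) = 1; m(1) = 1.
No roots, so no linear factors.
Monic irreducibles of degree 2 over GF(2): z^2 + z + 1.
None of them divide m (all give nonzero remainder).
Monic irreducibles of degree 3 over GF(2): z^3 + z + 1, z^3 + z^2 + 1.
None of them divide m (all give nonzero remainder).
Monic irreducibles of degree 4 over GF(2): z^4 + z + 1, z^4 + z^3 + 1, z^4 + z^3 + z^2 + z + 1.
None of them divide m (all give nonzero remainder).
No irreducible factor of degree ≤ 4 exists, so m is irreducible over GF(2).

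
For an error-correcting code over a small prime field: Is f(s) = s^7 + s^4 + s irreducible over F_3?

No

Check for roots in F_3: f(0) = 0 → root; f(1) = 0 → root; f(2) = 2.
f(0) = 0, so (s) divides f(s); f is reducible.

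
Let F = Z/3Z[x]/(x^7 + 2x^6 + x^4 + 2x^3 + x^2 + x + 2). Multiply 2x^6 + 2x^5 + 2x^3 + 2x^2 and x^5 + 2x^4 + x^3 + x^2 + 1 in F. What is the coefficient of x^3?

Multiply in Z/3Z[x]: (2x^6 + 2x^5 + 2x^3 + 2x^2)·(x^5 + 2x^4 + x^3 + x^2 + 1) = 2x^11 + 2x^7 + 2x^6 + 2x^4 + 2x^3 + 2x^2.
Reduce using x^7 ≡ x^6 + 2x^4 + x^3 + 2x^2 + 2x + 1 (mod x^7 + 2x^6 + x^4 + 2x^3 + x^2 + x + 2).
Reduced: 2x^6 + x^5 + x^4 + x^3 + 2x^2 + x + 2.

1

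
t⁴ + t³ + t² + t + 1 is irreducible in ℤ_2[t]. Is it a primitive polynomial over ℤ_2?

No

Write f(t) = t⁴ + t³ + t² + t + 1.
|GF(2^4)^×| = 2^4 − 1 = 15. Prime factorization: 15 = 3·5.
f is primitive ⇔ t has order 15 in GF(2)[t]/(f), i.e. t^(15/q) ≠ 1 for each prime q | 15.
t^(5) mod f = 1
t^(3) mod f = t³.
Since t^(5) = 1, the order of t divides 5 < 15; not primitive.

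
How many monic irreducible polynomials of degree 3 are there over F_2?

The number of monic irreducibles of degree 3 over GF(2) is (1/3)·Σ_{d∣3} μ(3/d) 2^d.
Divisors of 3: 1, 3; μ(3/d) for each: -1, 1.
Σ = − 2^1 + 2^3 = 6.
N = 6/3 = 2.

2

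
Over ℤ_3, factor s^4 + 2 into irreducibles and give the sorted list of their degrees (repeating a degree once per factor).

1, 1, 2

Write h(s) = s^4 + 2.
Roots in ℤ_3: h(0) = 2; h(1) = 0 → root; h(2) = 0 → root.
Linear factors from roots: (s + 2), (s + 1).
Complete factorization: h(s) = (s + 1)·(s + 2)·(s^2 + 1).
Factor degrees with multiplicity: 1 + 1 + 2 = 4.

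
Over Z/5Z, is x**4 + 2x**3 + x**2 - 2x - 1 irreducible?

Write g(x) = x**4 + 2x**3 + x**2 - 2x - 1.
Check for roots in Z/5Z: g(0) = 4; g(1) = 1; g(2) = 1; g(3) = 2; g(4) = 1.
No roots, so no linear factors.
Degree-2 irreducible divisors: test the 10 monic irreducibles of degree 2 over GF(5).
None of them divide g (all give nonzero remainder).
No irreducible factor of degree ≤ 2 exists, so g is irreducible over GF(5).

Yes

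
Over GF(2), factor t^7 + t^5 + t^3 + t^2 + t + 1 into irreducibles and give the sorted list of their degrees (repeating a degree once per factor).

1, 1, 2, 3

Write f(t) = t^7 + t^5 + t^3 + t^2 + t + 1.
Roots in GF(2): f(0) = 1; f(1) = 0 → root.
Linear factors from roots: (t + 1).
Complete factorization: f(t) = (t + 1)^2·(t^2 + t + 1)·(t^3 + t^2 + 1).
Factor degrees with multiplicity: 1 + 1 + 2 + 3 = 7.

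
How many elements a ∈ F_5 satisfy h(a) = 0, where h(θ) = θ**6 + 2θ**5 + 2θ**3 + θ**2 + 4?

1

Evaluate at each of the 5 elements of F_5:
h(0) = 4; h(1) = 0 → root; h(2) = 2; h(3) = 2; h(4) = 2.
Roots: {1}.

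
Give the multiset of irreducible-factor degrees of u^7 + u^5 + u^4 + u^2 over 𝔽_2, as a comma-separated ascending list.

Write g(u) = u^7 + u^5 + u^4 + u^2.
Roots in 𝔽_2: g(0) = 0 → root; g(1) = 0 → root.
Linear factors from roots: (u), (u + 1).
Complete factorization: g(u) = (u)^2·(u + 1)^3·(u^2 + u + 1).
Factor degrees with multiplicity: 1 + 1 + 1 + 1 + 1 + 2 = 7.

1, 1, 1, 1, 1, 2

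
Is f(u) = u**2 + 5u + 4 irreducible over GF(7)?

Check for roots in GF(7): f(0) = 4; f(1) = 3; f(2) = 4; f(3) = 0 → root; f(4) = 5; f(5) = 5; f(6) = 0 → root.
f(3) = 0, so (u − 3) divides f(u); f is reducible.

No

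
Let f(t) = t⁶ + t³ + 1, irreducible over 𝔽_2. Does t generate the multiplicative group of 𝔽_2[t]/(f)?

|GF(2^6)^×| = 2^6 − 1 = 63. Prime factorization: 63 = 3^2·7.
f is primitive ⇔ t has order 63 in GF(2)[t]/(f), i.e. t^(63/q) ≠ 1 for each prime q | 63.
t^(21) mod f = t³.
t^(9) mod f = 1
Since t^(9) = 1, the order of t divides 9 < 63; not primitive.

No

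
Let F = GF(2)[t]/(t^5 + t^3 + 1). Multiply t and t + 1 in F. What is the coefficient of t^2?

1

Multiply in GF(2)[t]: (t)·(t + 1) = t^2 + t.
Reduced: t^2 + t.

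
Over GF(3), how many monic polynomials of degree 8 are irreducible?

810

x^(3^8) − x is the product of all monic irreducibles of degree dividing 8; Möbius inversion gives N = (1/8) Σ μ(8/d)·3^d.
Divisors of 8: 1, 2, 4, 8; μ(8/d) for each: 0, 0, -1, 1.
Σ = − 3^4 + 3^8 = 6480.
N = 6480/8 = 810.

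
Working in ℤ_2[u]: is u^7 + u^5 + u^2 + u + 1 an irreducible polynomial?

Yes

Write f(u) = u^7 + u^5 + u^2 + u + 1.
Check for roots in ℤ_2: f(0) = 1; f(1) = 1.
No roots, so no linear factors.
Monic irreducibles of degree 2 over GF(2): u^2 + u + 1.
None of them divide f (all give nonzero remainder).
Monic irreducibles of degree 3 over GF(2): u^3 + u + 1, u^3 + u^2 + 1.
None of them divide f (all give nonzero remainder).
No irreducible factor of degree ≤ 3 exists, so f is irreducible over GF(2).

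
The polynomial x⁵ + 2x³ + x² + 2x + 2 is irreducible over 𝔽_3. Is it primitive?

No

Write f(x) = x⁵ + 2x³ + x² + 2x + 2.
|GF(3^5)^×| = 3^5 − 1 = 242. Prime factorization: 242 = 2·11^2.
f is primitive ⇔ x has order 242 in GF(3)[x]/(f), i.e. x^(242/q) ≠ 1 for each prime q | 242.
x^(121) mod f = 1
x^(22) mod f = 1
Since x^(121) = 1, the order of x divides 121 < 242; not primitive.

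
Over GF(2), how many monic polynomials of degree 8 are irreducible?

30

By the necklace-counting formula, N_2(8) = (1/8) Σ_{d|8} μ(8/d)·2^d.
Divisors of 8: 1, 2, 4, 8; μ(8/d) for each: 0, 0, -1, 1.
Σ = − 2^4 + 2^8 = 240.
N = 240/8 = 30.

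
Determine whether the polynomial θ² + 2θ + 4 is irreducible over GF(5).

Write f(θ) = θ² + 2θ + 4.
Check for roots in GF(5): f(0) = 4; f(1) = 2; f(2) = 2; f(3) = 4; f(4) = 3.
No roots. A degree-2 polynomial over a field with no linear factor is irreducible.

Yes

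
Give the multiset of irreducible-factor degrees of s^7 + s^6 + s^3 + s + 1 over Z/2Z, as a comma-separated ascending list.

7

Write g(s) = s^7 + s^6 + s^3 + s + 1.
Roots in Z/2Z: g(0) = 1; g(1) = 1.
Complete factorization: g(s) = (s^7 + s^6 + s^3 + s + 1).
Factor degrees with multiplicity: 7 = 7.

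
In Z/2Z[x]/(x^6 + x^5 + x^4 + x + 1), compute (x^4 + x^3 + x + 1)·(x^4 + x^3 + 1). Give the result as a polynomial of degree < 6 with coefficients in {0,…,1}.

Multiply in Z/2Z[x]: (x^4 + x^3 + x + 1)·(x^4 + x^3 + 1) = x^8 + x^6 + x^5 + x^4 + x + 1.
Reduce using x^6 ≡ x^5 + x^4 + x + 1 (mod x^6 + x^5 + x^4 + x + 1).
Reduced: x^5 + x^3 + x.

x^5 + x^3 + x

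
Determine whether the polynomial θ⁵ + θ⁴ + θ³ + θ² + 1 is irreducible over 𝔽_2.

Write P(θ) = θ⁵ + θ⁴ + θ³ + θ² + 1.
Check for roots in 𝔽_2: P(0) = 1; P(1) = 1.
No roots, so no linear factors.
Monic irreducibles of degree 2 over GF(2): θ² + θ + 1.
None of them divide P (all give nonzero remainder).
No irreducible factor of degree ≤ 2 exists, so P is irreducible over GF(2).

Yes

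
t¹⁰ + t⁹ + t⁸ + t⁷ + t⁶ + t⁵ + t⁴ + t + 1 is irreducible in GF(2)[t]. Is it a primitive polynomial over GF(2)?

Write f(t) = t¹⁰ + t⁹ + t⁸ + t⁷ + t⁶ + t⁵ + t⁴ + t + 1.
|GF(2^10)^×| = 2^10 − 1 = 1023. Prime factorization: 1023 = 3·11·31.
f is primitive ⇔ t has order 1023 in GF(2)[t]/(f), i.e. t^(1023/q) ≠ 1 for each prime q | 1023.
t^(341) mod f = t⁸ + t⁷ + t⁵ + t³ + t² + t + 1.
t^(93) mod f = t⁹ + t⁷ + t⁶ + t⁵ + t⁴ + t³ + t.
t^(33) mod f = t⁹ + t⁸ + t⁷ + t⁴ + t³ + t².
None equal 1, so t has full order 1023; f is primitive.

Yes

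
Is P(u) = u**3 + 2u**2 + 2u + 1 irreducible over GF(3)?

Check for roots in GF(3): P(0) = 1; P(1) = 0 → root; P(2) = 0 → root.
P(1) = 0, so (u − 1) divides P(u); P is reducible.

No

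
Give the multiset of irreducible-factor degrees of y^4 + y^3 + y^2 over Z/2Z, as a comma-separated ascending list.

Write g(y) = y^4 + y^3 + y^2.
Roots in Z/2Z: g(0) = 0 → root; g(1) = 1.
Linear factors from roots: (y).
Complete factorization: g(y) = (y)^2·(y^2 + y + 1).
Factor degrees with multiplicity: 1 + 1 + 2 = 4.

1, 1, 2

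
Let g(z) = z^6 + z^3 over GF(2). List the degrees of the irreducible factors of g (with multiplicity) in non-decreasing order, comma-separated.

Roots in GF(2): g(0) = 0 → root; g(1) = 0 → root.
Linear factors from roots: (z), (z + 1).
Complete factorization: g(z) = (z + 1)·(z)^3·(z^2 + z + 1).
Factor degrees with multiplicity: 1 + 1 + 1 + 1 + 2 = 6.

1, 1, 1, 1, 2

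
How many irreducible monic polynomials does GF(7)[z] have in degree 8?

720300

Gauss's count: N_{7}(8) = (1/8) Σ_{d|8} μ(8/d)·7^d.
Divisors of 8: 1, 2, 4, 8; μ(8/d) for each: 0, 0, -1, 1.
Σ = − 7^4 + 7^8 = 5762400.
N = 5762400/8 = 720300.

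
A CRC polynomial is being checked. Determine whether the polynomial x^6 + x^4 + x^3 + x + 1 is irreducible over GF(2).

Write P(x) = x^6 + x^4 + x^3 + x + 1.
Check for roots in GF(2): P(0) = 1; P(1) = 1.
No roots, so no linear factors.
Monic irreducibles of degree 2 over GF(2): x^2 + x + 1.
None of them divide P (all give nonzero remainder).
Monic irreducibles of degree 3 over GF(2): x^3 + x + 1, x^3 + x^2 + 1.
None of them divide P (all give nonzero remainder).
No irreducible factor of degree ≤ 3 exists, so P is irreducible over GF(2).

Yes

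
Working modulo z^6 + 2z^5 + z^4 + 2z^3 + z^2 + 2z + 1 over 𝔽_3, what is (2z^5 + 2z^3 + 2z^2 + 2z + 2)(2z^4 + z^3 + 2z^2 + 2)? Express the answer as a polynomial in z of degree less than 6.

2z^5 + z^4 + z^3 + z^2 + 2z + 2

Multiply in 𝔽_3[z]: (2z^5 + 2z^3 + 2z^2 + 2z + 2)·(2z^4 + z^3 + 2z^2 + 2) = z^9 + 2z^8 + 2z^7 + 2z^5 + z^4 + z^3 + 2z^2 + z + 1.
Reduce using z^6 ≡ z^5 + 2z^4 + z^3 + 2z^2 + z + 2 (mod z^6 + 2z^5 + z^4 + 2z^3 + z^2 + 2z + 1).
Reduced: 2z^5 + z^4 + z^3 + z^2 + 2z + 2.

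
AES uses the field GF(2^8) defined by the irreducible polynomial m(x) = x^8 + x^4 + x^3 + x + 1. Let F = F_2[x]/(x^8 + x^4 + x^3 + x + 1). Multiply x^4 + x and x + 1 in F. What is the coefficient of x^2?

Multiply in F_2[x]: (x^4 + x)·(x + 1) = x^5 + x^4 + x^2 + x.
Reduced: x^5 + x^4 + x^2 + x.

1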